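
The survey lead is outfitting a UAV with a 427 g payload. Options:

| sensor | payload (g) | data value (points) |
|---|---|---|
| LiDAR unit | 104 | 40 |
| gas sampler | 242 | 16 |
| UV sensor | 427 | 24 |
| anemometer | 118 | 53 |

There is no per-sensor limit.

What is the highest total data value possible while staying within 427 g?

160

By data value per g: anemometer 0.45, LiDAR unit 0.38, gas sampler 0.07, UV sensor 0.06 lead.
Greedy by ratio would take 3×anemometer: 354 g used, total 159.
Replace 3×anemometer with 4×LiDAR unit: the trade gains 1 net, giving 160 at 416 g.
That's the maximum — no swap from here does better than 160.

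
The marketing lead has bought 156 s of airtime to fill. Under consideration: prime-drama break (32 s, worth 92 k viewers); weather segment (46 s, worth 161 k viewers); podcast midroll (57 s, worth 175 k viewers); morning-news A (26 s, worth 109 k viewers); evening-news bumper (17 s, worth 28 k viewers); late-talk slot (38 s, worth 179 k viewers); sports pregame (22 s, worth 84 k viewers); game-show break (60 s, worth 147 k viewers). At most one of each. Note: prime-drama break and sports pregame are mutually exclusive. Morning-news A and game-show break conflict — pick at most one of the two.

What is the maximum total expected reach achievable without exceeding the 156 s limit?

Ranking by ratio (expected reach/s): late-talk slot 4.71, morning-news A 4.19, sports pregame 3.82, weather segment 3.50.
The ratio ordering already packs tightly: weather segment + morning-news A + evening-news bumper + late-talk slot + sports pregame, 149 s, 561.

561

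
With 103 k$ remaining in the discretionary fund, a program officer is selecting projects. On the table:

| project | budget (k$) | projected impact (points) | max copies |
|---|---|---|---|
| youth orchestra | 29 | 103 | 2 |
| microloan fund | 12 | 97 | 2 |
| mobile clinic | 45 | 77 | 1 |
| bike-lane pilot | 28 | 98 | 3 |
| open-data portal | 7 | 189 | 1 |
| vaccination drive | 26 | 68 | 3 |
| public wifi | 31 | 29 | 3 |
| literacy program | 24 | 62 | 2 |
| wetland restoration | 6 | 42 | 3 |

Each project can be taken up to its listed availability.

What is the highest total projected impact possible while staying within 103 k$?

675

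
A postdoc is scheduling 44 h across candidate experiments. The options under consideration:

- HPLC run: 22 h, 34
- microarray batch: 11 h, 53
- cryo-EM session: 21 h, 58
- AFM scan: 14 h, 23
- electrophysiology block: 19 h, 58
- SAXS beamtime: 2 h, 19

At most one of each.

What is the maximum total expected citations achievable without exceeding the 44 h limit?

135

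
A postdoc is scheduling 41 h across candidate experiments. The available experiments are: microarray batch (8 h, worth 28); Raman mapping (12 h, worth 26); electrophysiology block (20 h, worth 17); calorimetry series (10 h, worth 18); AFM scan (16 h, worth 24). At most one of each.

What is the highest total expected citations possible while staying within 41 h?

78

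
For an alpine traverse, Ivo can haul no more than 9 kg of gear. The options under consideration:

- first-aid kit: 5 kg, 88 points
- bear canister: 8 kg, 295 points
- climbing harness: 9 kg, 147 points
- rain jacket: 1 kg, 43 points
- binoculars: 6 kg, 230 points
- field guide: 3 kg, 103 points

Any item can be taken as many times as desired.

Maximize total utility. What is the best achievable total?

387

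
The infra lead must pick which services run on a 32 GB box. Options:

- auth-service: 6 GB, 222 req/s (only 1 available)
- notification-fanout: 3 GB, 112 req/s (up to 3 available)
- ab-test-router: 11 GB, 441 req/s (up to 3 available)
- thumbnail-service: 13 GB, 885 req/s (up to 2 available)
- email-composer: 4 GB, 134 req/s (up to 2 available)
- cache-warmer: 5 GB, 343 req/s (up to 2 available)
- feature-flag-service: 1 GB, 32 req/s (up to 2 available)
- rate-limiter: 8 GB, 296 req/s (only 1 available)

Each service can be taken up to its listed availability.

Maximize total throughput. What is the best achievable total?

By throughput per GB: cache-warmer 68.60, thumbnail-service 68.08, ab-test-router 40.09 lead.
A density-first pass picks 3×notification-fanout + thumbnail-service + 2×cache-warmer — 1907 at 32 GB.
Dropping 3×notification-fanout and cache-warmer frees 14 GB; slotting in thumbnail-service + feature-flag-service (14 GB) lifts the total to 2145 at 32 GB.
No other feasible combination exceeds 2145.

2145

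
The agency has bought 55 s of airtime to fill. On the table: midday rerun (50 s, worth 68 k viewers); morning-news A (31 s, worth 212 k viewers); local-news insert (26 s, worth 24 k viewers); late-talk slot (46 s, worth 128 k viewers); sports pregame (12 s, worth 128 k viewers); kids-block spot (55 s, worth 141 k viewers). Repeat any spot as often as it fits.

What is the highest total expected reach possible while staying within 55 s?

Density check — sports pregame 10.67, morning-news A 6.84, late-talk slot 2.78, kids-block spot 2.56 are the best per s.
4×sports pregame uses 48 of the 55 s and totals 512.
Nothing else within 55 s beats 512.

512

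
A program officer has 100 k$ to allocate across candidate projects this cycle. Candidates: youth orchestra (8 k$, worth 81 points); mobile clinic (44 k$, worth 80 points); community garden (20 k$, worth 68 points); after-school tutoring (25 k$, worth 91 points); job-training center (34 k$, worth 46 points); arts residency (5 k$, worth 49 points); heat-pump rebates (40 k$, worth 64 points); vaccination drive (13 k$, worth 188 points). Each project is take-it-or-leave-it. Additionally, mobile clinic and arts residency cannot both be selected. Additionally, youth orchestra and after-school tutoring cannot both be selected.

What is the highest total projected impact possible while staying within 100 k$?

450

Ranking by ratio (projected impact/k$): vaccination drive 14.46, youth orchestra 10.12, arts residency 9.80, after-school tutoring 3.64.
Youth orchestra + community garden + arts residency + heat-pump rebates + vaccination drive uses 86 of the 100 k$ and totals 450.
That's the maximum — no feasible swap from here does better than 450.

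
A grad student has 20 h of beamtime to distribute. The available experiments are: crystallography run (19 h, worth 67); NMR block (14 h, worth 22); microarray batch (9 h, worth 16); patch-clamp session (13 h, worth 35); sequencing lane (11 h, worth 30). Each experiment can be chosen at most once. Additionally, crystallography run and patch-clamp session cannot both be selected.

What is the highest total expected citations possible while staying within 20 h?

By expected citations per h: crystallography run 3.53, sequencing lane 2.73, patch-clamp session 2.69, microarray batch 1.78 lead.
Crystallography run uses 19 of the 20 h and totals 67.

67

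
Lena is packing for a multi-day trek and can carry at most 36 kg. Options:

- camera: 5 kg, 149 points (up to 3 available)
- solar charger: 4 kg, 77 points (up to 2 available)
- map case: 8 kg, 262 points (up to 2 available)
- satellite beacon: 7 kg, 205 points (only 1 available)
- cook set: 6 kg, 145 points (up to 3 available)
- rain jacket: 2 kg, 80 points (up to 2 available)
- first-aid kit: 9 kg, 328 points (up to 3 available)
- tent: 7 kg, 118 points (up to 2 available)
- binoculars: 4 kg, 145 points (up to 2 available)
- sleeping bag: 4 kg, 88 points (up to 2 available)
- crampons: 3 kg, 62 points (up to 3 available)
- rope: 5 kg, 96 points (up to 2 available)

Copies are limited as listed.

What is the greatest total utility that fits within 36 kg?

1293

Filling by ratio: 2×rain jacket + 3×first-aid kit + binoculars for 1289, with 1 kg left unused.
The 4 kg tied up in binoculars is better spent on camera — total rises to 1293 (36 kg).
That's the maximum — no swap from here does better than 1293.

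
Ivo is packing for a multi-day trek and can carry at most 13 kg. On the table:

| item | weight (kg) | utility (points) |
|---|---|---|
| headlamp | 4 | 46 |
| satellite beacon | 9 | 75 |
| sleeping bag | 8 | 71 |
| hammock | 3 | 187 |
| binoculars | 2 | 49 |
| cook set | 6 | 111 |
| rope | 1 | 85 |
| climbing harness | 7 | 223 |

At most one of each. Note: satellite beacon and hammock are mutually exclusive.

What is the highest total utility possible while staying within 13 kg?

Taking hammock + binoculars + rope + climbing harness: 13 kg used, 544 in utility.
An exhaustive check of the 256 subsets confirms 544.

544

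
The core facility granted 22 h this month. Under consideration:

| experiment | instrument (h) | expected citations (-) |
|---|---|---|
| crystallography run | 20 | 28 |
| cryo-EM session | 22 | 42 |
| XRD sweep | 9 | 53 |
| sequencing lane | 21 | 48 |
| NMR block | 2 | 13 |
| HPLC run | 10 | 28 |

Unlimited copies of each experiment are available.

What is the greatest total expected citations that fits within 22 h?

143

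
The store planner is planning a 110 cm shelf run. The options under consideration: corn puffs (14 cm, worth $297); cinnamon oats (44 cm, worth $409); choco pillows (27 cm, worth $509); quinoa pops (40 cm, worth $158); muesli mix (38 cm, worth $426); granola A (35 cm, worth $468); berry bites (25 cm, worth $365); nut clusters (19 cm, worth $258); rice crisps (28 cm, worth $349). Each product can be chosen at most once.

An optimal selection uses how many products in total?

Optimal total is 1639.
For example corn puffs + choco pillows + granola A + berry bites achieves it, using 101 cm.
Every optimal selection uses 4 products.

4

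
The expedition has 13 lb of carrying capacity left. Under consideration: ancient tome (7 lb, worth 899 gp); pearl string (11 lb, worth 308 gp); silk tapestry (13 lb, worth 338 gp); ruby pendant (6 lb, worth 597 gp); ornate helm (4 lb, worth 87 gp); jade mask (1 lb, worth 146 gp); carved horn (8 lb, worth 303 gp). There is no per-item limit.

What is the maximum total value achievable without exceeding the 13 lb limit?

1898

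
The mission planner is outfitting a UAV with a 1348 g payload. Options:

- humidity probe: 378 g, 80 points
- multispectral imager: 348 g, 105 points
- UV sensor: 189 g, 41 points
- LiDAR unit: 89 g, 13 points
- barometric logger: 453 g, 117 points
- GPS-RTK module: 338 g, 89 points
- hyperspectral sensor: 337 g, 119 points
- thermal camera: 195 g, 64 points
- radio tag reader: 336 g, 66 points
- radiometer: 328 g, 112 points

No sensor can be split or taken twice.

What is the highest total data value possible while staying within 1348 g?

413

Taking multispectral imager + LiDAR unit + hyperspectral sensor + thermal camera + radiometer: 1297 g used, 413 in data value.
Runner-up barometric logger + hyperspectral sensor + thermal camera + radiometer tops out at 412.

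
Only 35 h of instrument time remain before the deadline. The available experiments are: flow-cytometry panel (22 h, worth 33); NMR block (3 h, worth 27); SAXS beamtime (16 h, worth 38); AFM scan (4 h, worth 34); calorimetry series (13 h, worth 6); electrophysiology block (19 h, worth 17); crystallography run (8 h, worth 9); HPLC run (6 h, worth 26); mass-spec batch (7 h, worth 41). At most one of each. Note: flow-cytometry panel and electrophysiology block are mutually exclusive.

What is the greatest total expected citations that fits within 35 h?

A density-first pass picks NMR block + AFM scan + crystallography run + HPLC run + mass-spec batch — 137 at 28 h.
Replace crystallography run and HPLC run with SAXS beamtime: the trade gains 3 net, giving 140 at 30 h.

140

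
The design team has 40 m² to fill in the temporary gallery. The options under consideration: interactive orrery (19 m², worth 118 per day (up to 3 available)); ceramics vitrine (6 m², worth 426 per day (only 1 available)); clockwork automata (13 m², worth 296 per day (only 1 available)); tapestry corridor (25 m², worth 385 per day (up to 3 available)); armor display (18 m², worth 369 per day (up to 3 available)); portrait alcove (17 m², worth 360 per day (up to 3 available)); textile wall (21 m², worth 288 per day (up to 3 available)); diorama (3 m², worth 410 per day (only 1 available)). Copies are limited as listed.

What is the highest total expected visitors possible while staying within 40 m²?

1501

Ranking by ratio (expected visitors/m²): diorama 136.67, ceramics vitrine 71.00, clockwork automata 22.77.
A density-first pass picks ceramics vitrine + clockwork automata + portrait alcove + diorama — 1492 at 39 m².
The 17 m² tied up in portrait alcove is better spent on armor display — total rises to 1501 (40 m²).
Every other selection either busts 40 m² or exceeds an availability limit or fails to beat 1501.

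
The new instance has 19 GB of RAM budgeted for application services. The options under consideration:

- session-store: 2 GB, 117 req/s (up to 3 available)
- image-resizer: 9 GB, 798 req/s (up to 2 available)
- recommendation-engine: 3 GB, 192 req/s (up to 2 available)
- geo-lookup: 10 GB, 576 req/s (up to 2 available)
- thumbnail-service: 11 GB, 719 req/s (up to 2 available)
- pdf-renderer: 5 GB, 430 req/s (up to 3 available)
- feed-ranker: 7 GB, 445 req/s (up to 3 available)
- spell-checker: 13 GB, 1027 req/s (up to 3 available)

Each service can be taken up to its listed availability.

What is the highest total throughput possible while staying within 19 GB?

1658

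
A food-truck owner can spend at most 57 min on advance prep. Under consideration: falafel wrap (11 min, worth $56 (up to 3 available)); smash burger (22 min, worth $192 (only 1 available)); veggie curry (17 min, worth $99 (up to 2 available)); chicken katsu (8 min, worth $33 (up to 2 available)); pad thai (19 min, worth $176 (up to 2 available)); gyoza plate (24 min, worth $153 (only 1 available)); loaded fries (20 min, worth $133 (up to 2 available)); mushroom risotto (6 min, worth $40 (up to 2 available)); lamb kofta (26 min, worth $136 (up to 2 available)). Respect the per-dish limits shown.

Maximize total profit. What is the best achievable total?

451

Filling by ratio: 2×pad thai + 2×mushroom risotto for 432, with 7 min left unused.
Dropping 2×mushroom risotto frees 12 min; slotting in veggie curry (17 min) lifts the total to 451 at 55 min.
Nothing else within 57 min beats 451.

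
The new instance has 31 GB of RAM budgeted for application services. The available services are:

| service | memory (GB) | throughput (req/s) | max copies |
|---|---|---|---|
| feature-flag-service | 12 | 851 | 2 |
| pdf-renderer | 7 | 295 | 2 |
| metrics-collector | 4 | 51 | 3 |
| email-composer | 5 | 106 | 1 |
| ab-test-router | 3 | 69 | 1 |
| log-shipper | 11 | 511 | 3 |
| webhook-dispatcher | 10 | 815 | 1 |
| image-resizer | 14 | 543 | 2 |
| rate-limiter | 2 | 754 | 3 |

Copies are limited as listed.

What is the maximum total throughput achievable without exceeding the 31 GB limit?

Ranking by ratio (throughput/GB): rate-limiter 377.00, webhook-dispatcher 81.50, feature-flag-service 70.92.
Taking feature-flag-service + ab-test-router + webhook-dispatcher + 3×rate-limiter: 31 GB used, 3997 in throughput.
Nothing else within 31 GB beats 3997.

3997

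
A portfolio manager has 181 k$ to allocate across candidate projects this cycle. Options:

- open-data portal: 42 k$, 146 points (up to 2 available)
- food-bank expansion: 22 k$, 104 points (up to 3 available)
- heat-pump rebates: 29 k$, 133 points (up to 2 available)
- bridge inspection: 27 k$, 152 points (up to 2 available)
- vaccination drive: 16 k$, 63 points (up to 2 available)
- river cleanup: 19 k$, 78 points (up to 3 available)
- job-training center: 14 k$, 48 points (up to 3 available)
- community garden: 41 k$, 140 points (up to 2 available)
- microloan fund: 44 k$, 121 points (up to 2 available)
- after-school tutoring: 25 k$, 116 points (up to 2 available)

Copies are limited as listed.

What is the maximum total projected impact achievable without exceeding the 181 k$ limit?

894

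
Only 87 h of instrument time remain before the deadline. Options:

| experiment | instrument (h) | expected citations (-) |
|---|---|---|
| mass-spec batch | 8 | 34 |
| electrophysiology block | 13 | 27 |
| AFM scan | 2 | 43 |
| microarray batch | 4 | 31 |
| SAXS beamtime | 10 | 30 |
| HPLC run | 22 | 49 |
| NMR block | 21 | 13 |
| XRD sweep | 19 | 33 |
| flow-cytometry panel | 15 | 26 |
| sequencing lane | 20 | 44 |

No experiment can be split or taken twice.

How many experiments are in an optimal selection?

7

Optimal total is 264.
One optimal bundle: mass-spec batch + AFM scan + microarray batch + SAXS beamtime + HPLC run + XRD sweep + sequencing lane (85 h).
All optima have 7 experiments.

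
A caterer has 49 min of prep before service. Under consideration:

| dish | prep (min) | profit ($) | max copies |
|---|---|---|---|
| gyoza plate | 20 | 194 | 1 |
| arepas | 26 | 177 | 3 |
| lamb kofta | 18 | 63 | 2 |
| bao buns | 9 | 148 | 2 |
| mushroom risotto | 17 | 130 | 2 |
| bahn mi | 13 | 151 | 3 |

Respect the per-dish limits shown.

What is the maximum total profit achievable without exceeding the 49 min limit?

A density-first pass picks 2×bao buns + 2×bahn mi — 598 at 44 min.
The 9 min tied up in bao buns is better spent on bahn mi — total rises to 601 (48 min).
The spare 1 min is too small for any remaining dish, and no exchange beats 601.

601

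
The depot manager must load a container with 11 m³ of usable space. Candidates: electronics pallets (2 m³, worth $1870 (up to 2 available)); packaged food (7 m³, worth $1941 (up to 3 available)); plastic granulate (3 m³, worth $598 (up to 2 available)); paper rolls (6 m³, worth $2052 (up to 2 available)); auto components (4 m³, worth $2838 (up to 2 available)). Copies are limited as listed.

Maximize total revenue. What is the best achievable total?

7546

Ranking by ratio (revenue/m³): electronics pallets 935.00, auto components 709.50, paper rolls 342.00, packaged food 277.29.
A density-first pass picks 2×electronics pallets + plastic granulate + auto components — 7176 at 11 m³.
Dropping electronics pallets and plastic granulate frees 5 m³; slotting in auto components (4 m³) lifts the total to 7546 at 10 m³.
No other feasible combination exceeds 7546.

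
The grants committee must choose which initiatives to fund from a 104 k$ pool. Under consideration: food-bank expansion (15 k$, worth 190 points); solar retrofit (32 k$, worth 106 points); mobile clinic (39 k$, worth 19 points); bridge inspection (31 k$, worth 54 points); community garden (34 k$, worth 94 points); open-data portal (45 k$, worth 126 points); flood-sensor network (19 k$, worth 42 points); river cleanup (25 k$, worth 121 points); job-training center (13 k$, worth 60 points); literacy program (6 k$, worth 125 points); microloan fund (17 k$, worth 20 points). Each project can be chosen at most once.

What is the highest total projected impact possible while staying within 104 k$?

622

A density-first pass picks food-bank expansion + solar retrofit + river cleanup + job-training center + literacy program — 602 at 91 k$.
Replace solar retrofit with open-data portal: the trade gains 20 net, giving 622 at 104 k$.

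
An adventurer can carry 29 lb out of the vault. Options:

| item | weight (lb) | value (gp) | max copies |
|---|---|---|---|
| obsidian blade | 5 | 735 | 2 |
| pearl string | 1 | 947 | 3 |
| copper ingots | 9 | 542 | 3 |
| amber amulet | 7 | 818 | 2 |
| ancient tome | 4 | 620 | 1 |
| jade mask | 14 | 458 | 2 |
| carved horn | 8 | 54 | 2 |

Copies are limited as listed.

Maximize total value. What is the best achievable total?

5947

The ratio heuristic lands on 2×obsidian blade + 3×pearl string + amber amulet + ancient tome (5749) but leaves 5 lb idle.
Dropping ancient tome frees 4 lb; slotting in amber amulet (7 lb) lifts the total to 5947 at 27 lb.
That's the maximum — no swap from here does better than 5947.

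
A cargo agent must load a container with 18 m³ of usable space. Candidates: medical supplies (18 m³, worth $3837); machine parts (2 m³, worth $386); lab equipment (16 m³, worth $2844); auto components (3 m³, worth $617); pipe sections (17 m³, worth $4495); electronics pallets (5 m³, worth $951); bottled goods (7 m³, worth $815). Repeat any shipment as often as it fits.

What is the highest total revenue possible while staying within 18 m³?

4495

Best packing: pipe sections — 17 m³, 4495 total.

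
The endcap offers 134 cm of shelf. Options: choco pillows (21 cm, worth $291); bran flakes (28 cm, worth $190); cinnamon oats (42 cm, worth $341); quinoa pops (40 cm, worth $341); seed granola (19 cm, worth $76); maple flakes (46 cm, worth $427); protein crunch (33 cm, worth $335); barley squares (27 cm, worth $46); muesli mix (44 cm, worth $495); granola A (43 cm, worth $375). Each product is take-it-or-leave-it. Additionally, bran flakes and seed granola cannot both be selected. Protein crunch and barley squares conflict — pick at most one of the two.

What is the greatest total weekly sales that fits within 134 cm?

Taking the top-ratio products first gives choco pillows + bran flakes + protein crunch + muesli mix for 1311 (126 cm).
Replace protein crunch with quinoa pops: the trade gains 6 net, giving 1317 at 133 cm.

1317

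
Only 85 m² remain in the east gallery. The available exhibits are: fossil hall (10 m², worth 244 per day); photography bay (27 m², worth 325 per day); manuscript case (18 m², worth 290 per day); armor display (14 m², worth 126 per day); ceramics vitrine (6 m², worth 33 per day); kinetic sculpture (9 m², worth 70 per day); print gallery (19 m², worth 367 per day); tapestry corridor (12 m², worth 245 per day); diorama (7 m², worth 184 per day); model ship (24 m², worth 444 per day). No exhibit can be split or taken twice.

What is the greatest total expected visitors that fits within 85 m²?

1590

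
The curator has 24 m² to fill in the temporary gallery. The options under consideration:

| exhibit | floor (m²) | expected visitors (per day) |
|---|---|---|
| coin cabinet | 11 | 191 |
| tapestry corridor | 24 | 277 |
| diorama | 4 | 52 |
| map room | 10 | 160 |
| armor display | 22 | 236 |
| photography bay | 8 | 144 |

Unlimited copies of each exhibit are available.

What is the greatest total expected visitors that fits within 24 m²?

432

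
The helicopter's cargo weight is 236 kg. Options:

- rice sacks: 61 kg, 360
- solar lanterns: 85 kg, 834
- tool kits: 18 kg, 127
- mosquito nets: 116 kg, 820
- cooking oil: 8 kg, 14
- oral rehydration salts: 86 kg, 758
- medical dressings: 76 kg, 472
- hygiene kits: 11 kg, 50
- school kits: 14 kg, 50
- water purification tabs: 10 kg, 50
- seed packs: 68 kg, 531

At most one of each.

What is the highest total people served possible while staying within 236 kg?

1952

Ranking by ratio (people served/kg): solar lanterns 9.81, oral rehydration salts 8.81, seed packs 7.81.
The ratio heuristic lands on solar lanterns + tool kits + cooking oil + oral rehydration salts + hygiene kits + school kits + water purification tabs (1883) but leaves 4 kg idle.
Reworking the packing: rice sacks + solar lanterns + oral rehydration salts uses 232 kg and improves the total to 1952.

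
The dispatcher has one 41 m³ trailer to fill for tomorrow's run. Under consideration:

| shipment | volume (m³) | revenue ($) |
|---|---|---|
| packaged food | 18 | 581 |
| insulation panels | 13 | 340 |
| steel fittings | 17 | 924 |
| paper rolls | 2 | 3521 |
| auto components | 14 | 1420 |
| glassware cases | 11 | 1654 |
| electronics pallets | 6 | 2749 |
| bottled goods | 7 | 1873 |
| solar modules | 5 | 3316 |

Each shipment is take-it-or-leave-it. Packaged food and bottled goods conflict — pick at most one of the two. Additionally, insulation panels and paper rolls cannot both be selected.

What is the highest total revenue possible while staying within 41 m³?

13113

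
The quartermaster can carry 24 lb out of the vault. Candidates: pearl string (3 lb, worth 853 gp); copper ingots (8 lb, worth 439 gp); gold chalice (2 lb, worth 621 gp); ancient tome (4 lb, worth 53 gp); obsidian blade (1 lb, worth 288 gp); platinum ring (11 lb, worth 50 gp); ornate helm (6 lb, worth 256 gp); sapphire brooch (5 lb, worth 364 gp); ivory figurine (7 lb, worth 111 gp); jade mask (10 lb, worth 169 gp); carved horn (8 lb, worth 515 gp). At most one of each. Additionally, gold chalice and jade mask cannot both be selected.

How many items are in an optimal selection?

Best achievable value is 2716.
pearl string + copper ingots + gold chalice + obsidian blade + carved horn hits 2716 at 22 lb.
Any selection reaching 2716 contains exactly 5 items.

5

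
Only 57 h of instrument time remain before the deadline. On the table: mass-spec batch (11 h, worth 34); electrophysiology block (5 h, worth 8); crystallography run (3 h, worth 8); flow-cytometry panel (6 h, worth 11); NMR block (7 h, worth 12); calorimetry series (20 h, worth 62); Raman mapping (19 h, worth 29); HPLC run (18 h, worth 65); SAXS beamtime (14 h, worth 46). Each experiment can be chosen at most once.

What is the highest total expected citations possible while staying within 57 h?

Electrophysiology block + calorimetry series + HPLC run + SAXS beamtime uses 57 of the 57 h and totals 181.
Crystallography run + calorimetry series + HPLC run + SAXS beamtime matches that 181 at 55 h; no feasible combination exceeds it.

181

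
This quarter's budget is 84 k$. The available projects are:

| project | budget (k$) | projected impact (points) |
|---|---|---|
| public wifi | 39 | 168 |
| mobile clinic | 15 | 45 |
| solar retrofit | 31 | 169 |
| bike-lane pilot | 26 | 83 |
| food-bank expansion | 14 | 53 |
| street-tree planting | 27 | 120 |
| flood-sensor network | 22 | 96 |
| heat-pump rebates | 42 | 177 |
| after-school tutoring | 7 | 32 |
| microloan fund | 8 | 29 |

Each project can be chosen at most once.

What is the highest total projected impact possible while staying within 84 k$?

Density check — solar retrofit 5.45, after-school tutoring 4.57, street-tree planting 4.44, flood-sensor network 4.36 are the best per k$.
Greedy by ratio would take solar retrofit + food-bank expansion + street-tree planting + after-school tutoring: 79 k$ used, total 374.
The 34 k$ tied up in street-tree planting and after-school tutoring is better spent on public wifi — total rises to 390 (84 k$).
Nothing else within 84 k$ beats 390.

390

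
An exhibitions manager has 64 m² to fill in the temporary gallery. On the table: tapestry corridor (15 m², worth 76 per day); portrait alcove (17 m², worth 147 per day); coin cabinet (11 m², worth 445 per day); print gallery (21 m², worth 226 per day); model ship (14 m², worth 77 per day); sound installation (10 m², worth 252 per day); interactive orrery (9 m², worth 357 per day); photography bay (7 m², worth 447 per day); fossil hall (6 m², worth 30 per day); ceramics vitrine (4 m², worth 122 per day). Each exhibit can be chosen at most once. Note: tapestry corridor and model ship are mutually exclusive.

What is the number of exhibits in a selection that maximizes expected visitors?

Best achievable expected visitors is 1849.
One optimal bundle: coin cabinet + print gallery + sound installation + interactive orrery + photography bay + ceramics vitrine (62 m²).
All optima have 6 exhibits.

6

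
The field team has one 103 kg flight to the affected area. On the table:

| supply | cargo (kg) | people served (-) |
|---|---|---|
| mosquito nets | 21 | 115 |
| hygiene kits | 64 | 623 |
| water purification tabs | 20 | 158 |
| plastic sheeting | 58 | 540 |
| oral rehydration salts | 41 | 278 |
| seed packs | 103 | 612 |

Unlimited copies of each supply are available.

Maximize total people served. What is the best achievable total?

856

Greedy by ratio would take hygiene kits + water purification tabs: 84 kg used, total 781.
The 64 kg tied up in hygiene kits is better spent on water purification tabs + plastic sheeting — total rises to 856 (98 kg).
No other feasible combination exceeds 856.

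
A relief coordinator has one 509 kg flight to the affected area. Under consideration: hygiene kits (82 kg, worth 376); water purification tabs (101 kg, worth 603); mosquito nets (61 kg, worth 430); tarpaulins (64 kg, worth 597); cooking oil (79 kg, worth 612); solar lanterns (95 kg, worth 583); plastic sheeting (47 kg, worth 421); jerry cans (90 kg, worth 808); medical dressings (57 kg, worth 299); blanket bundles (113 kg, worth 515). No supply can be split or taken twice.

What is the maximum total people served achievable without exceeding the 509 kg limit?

3770

Taking the top-ratio supplies first gives mosquito nets + tarpaulins + cooking oil + solar lanterns + plastic sheeting + jerry cans + medical dressings for 3750 (493 kg).
The 95 kg tied up in solar lanterns is better spent on water purification tabs — total rises to 3770 (499 kg).
Nothing else within 509 kg beats 3770.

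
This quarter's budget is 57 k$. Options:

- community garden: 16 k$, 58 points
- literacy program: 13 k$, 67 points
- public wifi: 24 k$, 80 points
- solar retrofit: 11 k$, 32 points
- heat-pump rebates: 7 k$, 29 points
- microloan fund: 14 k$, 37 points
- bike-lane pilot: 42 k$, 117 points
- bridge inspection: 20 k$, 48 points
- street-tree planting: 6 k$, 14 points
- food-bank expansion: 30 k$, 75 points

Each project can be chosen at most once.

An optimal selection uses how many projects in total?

4

Best achievable projected impact is 208.
One optimal bundle: literacy program + public wifi + solar retrofit + heat-pump rebates (55 k$).
Any selection reaching 208 contains exactly 4 projects.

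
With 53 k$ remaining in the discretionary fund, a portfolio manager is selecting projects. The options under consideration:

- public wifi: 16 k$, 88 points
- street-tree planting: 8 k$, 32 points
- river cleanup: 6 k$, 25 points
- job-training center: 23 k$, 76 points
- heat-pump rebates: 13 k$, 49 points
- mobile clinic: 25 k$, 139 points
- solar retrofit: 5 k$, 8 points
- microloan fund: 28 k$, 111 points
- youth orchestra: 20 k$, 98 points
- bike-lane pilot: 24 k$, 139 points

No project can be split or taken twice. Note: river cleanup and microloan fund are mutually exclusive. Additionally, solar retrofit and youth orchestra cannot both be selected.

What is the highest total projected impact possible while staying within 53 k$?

278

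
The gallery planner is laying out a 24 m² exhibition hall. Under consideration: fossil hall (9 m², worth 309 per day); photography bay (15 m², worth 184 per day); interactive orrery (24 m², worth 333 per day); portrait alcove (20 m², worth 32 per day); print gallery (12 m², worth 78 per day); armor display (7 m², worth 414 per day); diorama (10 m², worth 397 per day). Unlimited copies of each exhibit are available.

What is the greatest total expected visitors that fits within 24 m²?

1242

Ranking by ratio (expected visitors/m²): armor display 59.14, diorama 39.70, fossil hall 34.33, interactive orrery 13.88.
The ratio ordering already packs tightly: 3×armor display, 21 m², 1242.
Every other selection either busts 24 m² or fails to beat 1242.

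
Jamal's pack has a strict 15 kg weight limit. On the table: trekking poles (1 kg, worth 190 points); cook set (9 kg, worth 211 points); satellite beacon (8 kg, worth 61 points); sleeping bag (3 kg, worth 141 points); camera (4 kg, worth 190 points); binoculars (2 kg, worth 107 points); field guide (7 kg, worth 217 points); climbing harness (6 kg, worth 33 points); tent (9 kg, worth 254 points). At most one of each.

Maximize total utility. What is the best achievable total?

A density-first pass picks trekking poles + sleeping bag + camera + binoculars — 628 at 10 kg.
Dropping binoculars frees 2 kg; slotting in field guide (7 kg) lifts the total to 738 at 15 kg.
No other feasible combination exceeds 738.

738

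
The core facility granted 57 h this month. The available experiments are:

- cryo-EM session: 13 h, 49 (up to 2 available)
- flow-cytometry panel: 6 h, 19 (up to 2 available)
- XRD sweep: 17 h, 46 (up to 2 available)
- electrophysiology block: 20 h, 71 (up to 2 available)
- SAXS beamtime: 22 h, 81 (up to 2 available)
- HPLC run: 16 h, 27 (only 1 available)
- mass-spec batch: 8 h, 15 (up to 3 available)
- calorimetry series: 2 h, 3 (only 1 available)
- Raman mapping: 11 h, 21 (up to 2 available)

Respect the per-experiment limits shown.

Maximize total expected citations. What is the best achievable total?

The ratio heuristic lands on 2×cryo-EM session + flow-cytometry panel + SAXS beamtime + calorimetry series (201) but leaves 1 h idle.
Replace cryo-EM session and flow-cytometry panel and calorimetry series with SAXS beamtime: the trade gains 10 net, giving 211 at 57 h.
Nothing else within 57 h beats 211.

211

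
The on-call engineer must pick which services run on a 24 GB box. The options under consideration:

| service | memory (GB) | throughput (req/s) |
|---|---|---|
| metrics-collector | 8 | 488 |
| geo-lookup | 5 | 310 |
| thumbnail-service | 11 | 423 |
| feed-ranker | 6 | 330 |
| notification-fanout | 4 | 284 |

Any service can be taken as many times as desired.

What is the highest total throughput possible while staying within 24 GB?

Ranking by ratio (throughput/GB): notification-fanout 71.00, geo-lookup 62.00, metrics-collector 61.00, feed-ranker 55.00.
Taking 6×notification-fanout: 24 GB used, 1704 in throughput.
No other feasible combination exceeds 1704.

1704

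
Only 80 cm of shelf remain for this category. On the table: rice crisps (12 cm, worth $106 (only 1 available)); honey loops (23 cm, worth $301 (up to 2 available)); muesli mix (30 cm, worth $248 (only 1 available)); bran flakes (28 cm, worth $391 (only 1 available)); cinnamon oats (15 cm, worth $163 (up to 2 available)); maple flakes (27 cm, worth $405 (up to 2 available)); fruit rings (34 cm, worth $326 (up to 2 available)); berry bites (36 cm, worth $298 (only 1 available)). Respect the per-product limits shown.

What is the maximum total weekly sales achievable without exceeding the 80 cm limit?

1111

Density check — maple flakes 15.00, bran flakes 13.96, honey loops 13.09 are the best per cm.
Taking honey loops + 2×maple flakes: 77 cm used, 1111 in weekly sales.
The spare 3 cm is too small for any remaining product, and no exchange beats 1111.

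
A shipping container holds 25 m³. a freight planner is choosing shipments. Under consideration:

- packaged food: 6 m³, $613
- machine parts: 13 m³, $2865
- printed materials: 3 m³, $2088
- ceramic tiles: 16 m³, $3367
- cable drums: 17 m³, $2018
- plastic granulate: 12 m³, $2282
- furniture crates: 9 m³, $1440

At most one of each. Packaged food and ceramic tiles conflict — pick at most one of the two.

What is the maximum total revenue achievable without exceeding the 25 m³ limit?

6393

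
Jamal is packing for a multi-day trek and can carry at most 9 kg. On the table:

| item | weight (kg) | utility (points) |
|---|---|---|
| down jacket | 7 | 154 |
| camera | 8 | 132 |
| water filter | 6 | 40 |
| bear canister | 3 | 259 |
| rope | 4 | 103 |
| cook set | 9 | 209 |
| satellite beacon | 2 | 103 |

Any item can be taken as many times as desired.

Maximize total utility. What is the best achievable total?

777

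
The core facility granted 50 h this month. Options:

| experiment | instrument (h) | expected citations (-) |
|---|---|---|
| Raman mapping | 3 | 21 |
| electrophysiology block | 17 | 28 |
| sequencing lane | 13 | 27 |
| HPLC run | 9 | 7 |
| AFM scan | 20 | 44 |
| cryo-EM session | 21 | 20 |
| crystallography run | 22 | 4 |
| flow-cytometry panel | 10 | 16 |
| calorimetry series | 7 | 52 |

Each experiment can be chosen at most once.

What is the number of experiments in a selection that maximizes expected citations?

4

The maximum expected citations within 50 h is 145.
Raman mapping + electrophysiology block + AFM scan + calorimetry series hits 145 at 47 h.
Every optimal selection uses 4 experiments.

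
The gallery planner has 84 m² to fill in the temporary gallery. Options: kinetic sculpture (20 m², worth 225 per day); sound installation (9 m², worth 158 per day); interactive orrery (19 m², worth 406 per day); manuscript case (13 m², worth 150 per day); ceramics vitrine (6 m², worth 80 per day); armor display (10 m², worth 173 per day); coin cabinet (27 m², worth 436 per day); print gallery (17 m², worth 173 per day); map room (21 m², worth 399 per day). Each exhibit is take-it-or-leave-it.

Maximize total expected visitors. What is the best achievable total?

Filling by ratio: sound installation + interactive orrery + manuscript case + ceramics vitrine + armor display + map room for 1366, with 6 m² left unused.
The 22 m² tied up in sound installation and manuscript case is better spent on coin cabinet — total rises to 1494 (83 m²).
Runner-up sound installation + interactive orrery + ceramics vitrine + coin cabinet + map room tops out at 1479.

1494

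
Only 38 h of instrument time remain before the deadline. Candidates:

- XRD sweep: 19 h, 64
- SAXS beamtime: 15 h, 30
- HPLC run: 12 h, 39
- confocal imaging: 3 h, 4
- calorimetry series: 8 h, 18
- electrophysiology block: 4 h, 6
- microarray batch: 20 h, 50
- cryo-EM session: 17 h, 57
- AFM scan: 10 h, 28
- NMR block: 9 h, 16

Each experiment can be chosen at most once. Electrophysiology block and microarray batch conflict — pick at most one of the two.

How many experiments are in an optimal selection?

Best achievable expected citations is 121.
For example XRD sweep + cryo-EM session achieves it, using 36 h.
Any selection reaching 121 contains exactly 2 experiments.

2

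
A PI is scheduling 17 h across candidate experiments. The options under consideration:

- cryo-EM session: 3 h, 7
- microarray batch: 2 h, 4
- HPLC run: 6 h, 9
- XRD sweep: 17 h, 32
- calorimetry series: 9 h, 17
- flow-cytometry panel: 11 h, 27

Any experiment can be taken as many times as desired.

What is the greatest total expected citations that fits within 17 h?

41

The ratio ordering already packs tightly: 2×cryo-EM session + flow-cytometry panel, 17 h, 41.
No other feasible combination exceeds 41.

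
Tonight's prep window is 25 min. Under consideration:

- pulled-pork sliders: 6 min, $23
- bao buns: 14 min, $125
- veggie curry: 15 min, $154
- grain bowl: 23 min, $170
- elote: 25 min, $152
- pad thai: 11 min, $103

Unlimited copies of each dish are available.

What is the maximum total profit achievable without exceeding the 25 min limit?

228

Taking the top-ratio dishes first gives pulled-pork sliders + veggie curry for 177 (21 min).
Dropping pulled-pork sliders and veggie curry frees 21 min; slotting in bao buns + pad thai (25 min) lifts the total to 228 at 25 min.
Nothing else within 25 min beats 228.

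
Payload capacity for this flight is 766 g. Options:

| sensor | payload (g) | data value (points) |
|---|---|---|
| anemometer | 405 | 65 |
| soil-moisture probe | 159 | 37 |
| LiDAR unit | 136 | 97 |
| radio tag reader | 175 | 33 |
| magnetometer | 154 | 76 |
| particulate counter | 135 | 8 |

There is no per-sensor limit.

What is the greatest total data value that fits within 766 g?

485

Best packing: 5×LiDAR unit — 680 g, 485 total.
That's the maximum — no swap from here does better than 485.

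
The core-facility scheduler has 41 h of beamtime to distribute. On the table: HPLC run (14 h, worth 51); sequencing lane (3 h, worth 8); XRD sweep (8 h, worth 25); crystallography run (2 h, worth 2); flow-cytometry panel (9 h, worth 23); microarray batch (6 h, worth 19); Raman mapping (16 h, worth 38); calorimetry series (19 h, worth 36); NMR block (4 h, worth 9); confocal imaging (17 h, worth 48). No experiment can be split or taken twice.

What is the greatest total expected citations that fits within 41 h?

127

The ratio heuristic lands on HPLC run + sequencing lane + XRD sweep + flow-cytometry panel + microarray batch (126) but leaves 1 h idle.
Dropping sequencing lane frees 3 h; slotting in NMR block (4 h) lifts the total to 127 at 41 h.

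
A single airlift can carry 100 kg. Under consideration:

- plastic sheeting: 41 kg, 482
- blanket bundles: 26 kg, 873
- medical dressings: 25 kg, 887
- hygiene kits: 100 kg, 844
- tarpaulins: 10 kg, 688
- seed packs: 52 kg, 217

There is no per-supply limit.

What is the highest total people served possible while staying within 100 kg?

By people served per kg: tarpaulins 68.80, medical dressings 35.48, blanket bundles 33.58, plastic sheeting 11.76 lead.
Taking 10×tarpaulins: 100 kg used, 6880 in people served.

6880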